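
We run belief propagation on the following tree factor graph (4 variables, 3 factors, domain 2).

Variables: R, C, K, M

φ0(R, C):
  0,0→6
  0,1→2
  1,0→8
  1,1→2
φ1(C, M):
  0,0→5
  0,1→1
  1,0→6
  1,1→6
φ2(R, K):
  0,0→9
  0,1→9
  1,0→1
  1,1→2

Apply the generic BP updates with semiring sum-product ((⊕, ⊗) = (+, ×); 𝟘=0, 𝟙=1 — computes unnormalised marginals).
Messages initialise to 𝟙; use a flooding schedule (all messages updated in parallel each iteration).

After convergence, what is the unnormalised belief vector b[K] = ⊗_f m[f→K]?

b[K] = [612, 684]

init: all messages = 𝟙 over 2 values
r1 m[φ0→R] = [8, 10]
r1 m[φ0→C] = [14, 4]
r1 m[φ1→C] = [6, 12]
r1 m[φ1→M] = [11, 7]
r1 m[φ2→R] = [18, 3]
r1 m[φ2→K] = [10, 11]
r1 m[R→φ0] = [1, 1]
r1 m[R→φ2] = [1, 1]
r1 m[C→φ0] = [1, 1]
r1 m[C→φ1] = [1, 1]
r1 m[K→φ2] = [1, 1]
r1 m[M→φ1] = [1, 1]
r2 m[φ0→R] = [8, 10]
r2 m[φ0→C] = [14, 4]
r2 m[φ1→C] = [6, 12]
r2 m[φ1→M] = [11, 7]
r2 m[φ2→R] = [18, 3]
r2 m[φ2→K] = [10, 11]
r2 m[R→φ0] = [18, 3]
r2 m[R→φ2] = [8, 10]
r2 m[C→φ0] = [6, 12]
r2 m[C→φ1] = [14, 4]
r2 m[K→φ2] = [1, 1]
r2 m[M→φ1] = [1, 1]
r3 m[φ0→R] = [60, 72]
r3 m[φ0→C] = [132, 42]
r3 m[φ1→C] = [6, 12]
r3 m[φ1→M] = [94, 38]
r3 m[φ2→R] = [18, 3]
r3 m[φ2→K] = [82, 92]
r3 m[R→φ0] = [18, 3]
r3 m[R→φ2] = [8, 10]
r3 m[C→φ0] = [6, 12]
r3 m[C→φ1] = [14, 4]
r3 m[K→φ2] = [1, 1]
r3 m[M→φ1] = [1, 1]
r4 m[φ0→R] = [60, 72]
r4 m[φ0→C] = [132, 42]
r4 m[φ1→C] = [6, 12]
r4 m[φ1→M] = [94, 38]
r4 m[φ2→R] = [18, 3]
r4 m[φ2→K] = [82, 92]
r4 m[R→φ0] = [18, 3]
r4 m[R→φ2] = [60, 72]
r4 m[C→φ0] = [6, 12]
r4 m[C→φ1] = [132, 42]
r4 m[K→φ2] = [1, 1]
r4 m[M→φ1] = [1, 1]
r5 m[φ0→R] = [60, 72]
r5 m[φ0→C] = [132, 42]
r5 m[φ1→C] = [6, 12]
r5 m[φ1→M] = [912, 384]
r5 m[φ2→R] = [18, 3]
r5 m[φ2→K] = [612, 684]
r5 m[R→φ0] = [18, 3]
r5 m[R→φ2] = [60, 72]
r5 m[C→φ0] = [6, 12]
r5 m[C→φ1] = [132, 42]
r5 m[K→φ2] = [1, 1]
r5 m[M→φ1] = [1, 1]
r6 m[φ0→R] = [60, 72]
r6 m[φ0→C] = [132, 42]
r6 m[φ1→C] = [6, 12]
r6 m[φ1→M] = [912, 384]
r6 m[φ2→R] = [18, 3]
r6 m[φ2→K] = [612, 684]
r6 m[R→φ0] = [18, 3]
r6 m[R→φ2] = [60, 72]
r6 m[C→φ0] = [6, 12]
r6 m[C→φ1] = [132, 42]
r6 m[K→φ2] = [1, 1]
r6 m[M→φ1] = [1, 1]
fixed point reached at round 6
b[K] = ⊗ incoming = [612, 684]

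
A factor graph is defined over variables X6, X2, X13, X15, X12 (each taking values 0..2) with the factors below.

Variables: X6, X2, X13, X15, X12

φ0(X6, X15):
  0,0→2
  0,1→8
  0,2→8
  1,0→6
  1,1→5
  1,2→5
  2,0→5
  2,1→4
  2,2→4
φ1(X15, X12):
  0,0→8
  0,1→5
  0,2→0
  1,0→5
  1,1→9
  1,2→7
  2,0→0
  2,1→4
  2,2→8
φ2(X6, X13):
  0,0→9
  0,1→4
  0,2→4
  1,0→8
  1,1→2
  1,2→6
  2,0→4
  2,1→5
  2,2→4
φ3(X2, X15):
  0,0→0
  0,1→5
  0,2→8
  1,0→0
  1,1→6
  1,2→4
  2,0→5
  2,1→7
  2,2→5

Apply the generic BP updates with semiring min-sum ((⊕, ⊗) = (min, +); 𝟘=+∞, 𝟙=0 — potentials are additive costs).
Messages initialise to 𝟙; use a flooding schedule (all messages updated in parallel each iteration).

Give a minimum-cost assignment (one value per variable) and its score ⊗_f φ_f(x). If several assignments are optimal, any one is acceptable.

init: all messages = 𝟙 over 3 values
r1 m[φ0→X6] = [2, 5, 4]
r1 m[φ0→X15] = [2, 4, 4]
r1 m[φ1→X15] = [0, 5, 0]
r1 m[φ1→X12] = [0, 4, 0]
r1 m[φ2→X6] = [4, 2, 4]
r1 m[φ2→X13] = [4, 2, 4]
r1 m[φ3→X2] = [0, 0, 5]
r1 m[φ3→X15] = [0, 5, 4]
r1 m[X6→φ0] = [0, 0, 0]
r1 m[X6→φ2] = [0, 0, 0]
r1 m[X2→φ3] = [0, 0, 0]
r1 m[X13→φ2] = [0, 0, 0]
r1 m[X15→φ0] = [0, 0, 0]
r1 m[X15→φ1] = [0, 0, 0]
r1 m[X15→φ3] = [0, 0, 0]
r1 m[X12→φ1] = [0, 0, 0]
r2 m[φ0→X6] = [2, 5, 4]
r2 m[φ0→X15] = [2, 4, 4]
r2 m[φ1→X15] = [0, 5, 0]
r2 m[φ1→X12] = [0, 4, 0]
r2 m[φ2→X6] = [4, 2, 4]
r2 m[φ2→X13] = [4, 2, 4]
r2 m[φ3→X2] = [0, 0, 5]
r2 m[φ3→X15] = [0, 5, 4]
r2 m[X6→φ0] = [4, 2, 4]
r2 m[X6→φ2] = [2, 5, 4]
r2 m[X2→φ3] = [0, 0, 0]
r2 m[X13→φ2] = [0, 0, 0]
r2 m[X15→φ0] = [0, 10, 4]
r2 m[X15→φ1] = [2, 9, 8]
r2 m[X15→φ3] = [2, 9, 4]
r2 m[X12→φ1] = [0, 0, 0]
r3 m[φ0→X6] = [2, 6, 5]
r3 m[φ0→X15] = [6, 7, 7]
r3 m[φ1→X15] = [0, 5, 0]
r3 m[φ1→X12] = [8, 7, 2]
r3 m[φ2→X6] = [4, 2, 4]
r3 m[φ2→X13] = [8, 6, 6]
r3 m[φ3→X2] = [2, 2, 7]
r3 m[φ3→X15] = [0, 5, 4]
r3 m[X6→φ0] = [4, 2, 4]
r3 m[X6→φ2] = [2, 5, 4]
r3 m[X2→φ3] = [0, 0, 0]
r3 m[X13→φ2] = [0, 0, 0]
r3 m[X15→φ0] = [0, 10, 4]
r3 m[X15→φ1] = [2, 9, 8]
r3 m[X15→φ3] = [2, 9, 4]
r3 m[X12→φ1] = [0, 0, 0]
r4 m[φ0→X6] = [2, 6, 5]
r4 m[φ0→X15] = [6, 7, 7]
r4 m[φ1→X15] = [0, 5, 0]
r4 m[φ1→X12] = [8, 7, 2]
r4 m[φ2→X6] = [4, 2, 4]
r4 m[φ2→X13] = [8, 6, 6]
r4 m[φ3→X2] = [2, 2, 7]
r4 m[φ3→X15] = [0, 5, 4]
r4 m[X6→φ0] = [4, 2, 4]
r4 m[X6→φ2] = [2, 6, 5]
r4 m[X2→φ3] = [0, 0, 0]
r4 m[X13→φ2] = [0, 0, 0]
r4 m[X15→φ0] = [0, 10, 4]
r4 m[X15→φ1] = [6, 12, 11]
r4 m[X15→φ3] = [6, 12, 7]
r4 m[X12→φ1] = [0, 0, 0]
r5 m[φ0→X6] = [2, 6, 5]
r5 m[φ0→X15] = [6, 7, 7]
r5 m[φ1→X15] = [0, 5, 0]
r5 m[φ1→X12] = [11, 11, 6]
r5 m[φ2→X6] = [4, 2, 4]
r5 m[φ2→X13] = [9, 6, 6]
r5 m[φ3→X2] = [6, 6, 11]
r5 m[φ3→X15] = [0, 5, 4]
r5 m[X6→φ0] = [4, 2, 4]
r5 m[X6→φ2] = [2, 6, 5]
r5 m[X2→φ3] = [0, 0, 0]
r5 m[X13→φ2] = [0, 0, 0]
r5 m[X15→φ0] = [0, 10, 4]
r5 m[X15→φ1] = [6, 12, 11]
r5 m[X15→φ3] = [6, 12, 7]
r5 m[X12→φ1] = [0, 0, 0]
r6 m[φ0→X6] = [2, 6, 5]
r6 m[φ0→X15] = [6, 7, 7]
r6 m[φ1→X15] = [0, 5, 0]
r6 m[φ1→X12] = [11, 11, 6]
r6 m[φ2→X6] = [4, 2, 4]
r6 m[φ2→X13] = [9, 6, 6]
r6 m[φ3→X2] = [6, 6, 11]
r6 m[φ3→X15] = [0, 5, 4]
r6 m[X6→φ0] = [4, 2, 4]
r6 m[X6→φ2] = [2, 6, 5]
r6 m[X2→φ3] = [0, 0, 0]
r6 m[X13→φ2] = [0, 0, 0]
r6 m[X15→φ0] = [0, 10, 4]
r6 m[X15→φ1] = [6, 12, 11]
r6 m[X15→φ3] = [6, 12, 7]
r6 m[X12→φ1] = [0, 0, 0]
fixed point reached at round 6
traceback from X6: (X6=0, X2=0, X13=1, X15=0, X12=2), score=6

assignment: (X6=0, X2=0, X13=1, X15=0, X12=2); score = 6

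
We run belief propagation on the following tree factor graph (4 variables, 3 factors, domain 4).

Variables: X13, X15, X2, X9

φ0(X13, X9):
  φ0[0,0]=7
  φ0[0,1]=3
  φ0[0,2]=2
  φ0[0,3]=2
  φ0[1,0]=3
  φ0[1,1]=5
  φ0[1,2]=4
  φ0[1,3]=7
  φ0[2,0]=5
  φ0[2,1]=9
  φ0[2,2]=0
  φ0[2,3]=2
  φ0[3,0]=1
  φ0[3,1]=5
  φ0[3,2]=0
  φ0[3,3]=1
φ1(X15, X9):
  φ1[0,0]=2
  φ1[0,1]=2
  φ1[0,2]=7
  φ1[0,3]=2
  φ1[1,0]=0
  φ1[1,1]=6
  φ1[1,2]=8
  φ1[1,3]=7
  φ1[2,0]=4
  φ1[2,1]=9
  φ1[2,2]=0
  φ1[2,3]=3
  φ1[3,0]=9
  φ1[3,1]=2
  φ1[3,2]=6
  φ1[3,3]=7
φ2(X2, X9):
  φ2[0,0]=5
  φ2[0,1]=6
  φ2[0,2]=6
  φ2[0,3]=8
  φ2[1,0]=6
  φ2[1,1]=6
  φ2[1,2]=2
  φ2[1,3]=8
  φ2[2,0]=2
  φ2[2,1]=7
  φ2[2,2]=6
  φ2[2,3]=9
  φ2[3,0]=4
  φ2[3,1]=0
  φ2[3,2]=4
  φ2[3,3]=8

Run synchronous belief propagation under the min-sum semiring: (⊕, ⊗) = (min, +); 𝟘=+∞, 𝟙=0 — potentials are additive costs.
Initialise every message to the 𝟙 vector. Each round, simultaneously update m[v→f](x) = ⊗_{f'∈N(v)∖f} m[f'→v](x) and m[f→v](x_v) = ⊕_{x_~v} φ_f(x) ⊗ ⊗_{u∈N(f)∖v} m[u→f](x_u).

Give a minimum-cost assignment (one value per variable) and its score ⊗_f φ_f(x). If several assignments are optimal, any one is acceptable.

init: all messages = 𝟙 over 4 values
r1 m[φ0→X13] = [2, 3, 0, 0]
r1 m[φ0→X9] = [1, 3, 0, 1]
r1 m[φ1→X15] = [2, 0, 0, 2]
r1 m[φ1→X9] = [0, 2, 0, 2]
r1 m[φ2→X2] = [5, 2, 2, 0]
r1 m[φ2→X9] = [2, 0, 2, 8]
r1 m[X13→φ0] = [0, 0, 0, 0]
r1 m[X15→φ1] = [0, 0, 0, 0]
r1 m[X2→φ2] = [0, 0, 0, 0]
r1 m[X9→φ0] = [0, 0, 0, 0]
r1 m[X9→φ1] = [0, 0, 0, 0]
r1 m[X9→φ2] = [0, 0, 0, 0]
r2 m[φ0→X13] = [2, 3, 0, 0]
r2 m[φ0→X9] = [1, 3, 0, 1]
r2 m[φ1→X15] = [2, 0, 0, 2]
r2 m[φ1→X9] = [0, 2, 0, 2]
r2 m[φ2→X2] = [5, 2, 2, 0]
r2 m[φ2→X9] = [2, 0, 2, 8]
r2 m[X13→φ0] = [0, 0, 0, 0]
r2 m[X15→φ1] = [0, 0, 0, 0]
r2 m[X2→φ2] = [0, 0, 0, 0]
r2 m[X9→φ0] = [2, 2, 2, 10]
r2 m[X9→φ1] = [3, 3, 2, 9]
r2 m[X9→φ2] = [1, 5, 0, 3]
r3 m[φ0→X13] = [4, 5, 2, 2]
r3 m[φ0→X9] = [1, 3, 0, 1]
r3 m[φ1→X15] = [5, 3, 2, 5]
r3 m[φ1→X9] = [0, 2, 0, 2]
r3 m[φ2→X2] = [6, 2, 3, 4]
r3 m[φ2→X9] = [2, 0, 2, 8]
r3 m[X13→φ0] = [0, 0, 0, 0]
r3 m[X15→φ1] = [0, 0, 0, 0]
r3 m[X2→φ2] = [0, 0, 0, 0]
r3 m[X9→φ0] = [2, 2, 2, 10]
r3 m[X9→φ1] = [3, 3, 2, 9]
r3 m[X9→φ2] = [1, 5, 0, 3]
r4 m[φ0→X13] = [4, 5, 2, 2]
r4 m[φ0→X9] = [1, 3, 0, 1]
r4 m[φ1→X15] = [5, 3, 2, 5]
r4 m[φ1→X9] = [0, 2, 0, 2]
r4 m[φ2→X2] = [6, 2, 3, 4]
r4 m[φ2→X9] = [2, 0, 2, 8]
r4 m[X13→φ0] = [0, 0, 0, 0]
r4 m[X15→φ1] = [0, 0, 0, 0]
r4 m[X2→φ2] = [0, 0, 0, 0]
r4 m[X9→φ0] = [2, 2, 2, 10]
r4 m[X9→φ1] = [3, 3, 2, 9]
r4 m[X9→φ2] = [1, 5, 0, 3]
fixed point reached at round 4
traceback from X13: (X13=2, X15=2, X2=1, X9=2), score=2

assignment: (X13=2, X15=2, X2=1, X9=2); score = 2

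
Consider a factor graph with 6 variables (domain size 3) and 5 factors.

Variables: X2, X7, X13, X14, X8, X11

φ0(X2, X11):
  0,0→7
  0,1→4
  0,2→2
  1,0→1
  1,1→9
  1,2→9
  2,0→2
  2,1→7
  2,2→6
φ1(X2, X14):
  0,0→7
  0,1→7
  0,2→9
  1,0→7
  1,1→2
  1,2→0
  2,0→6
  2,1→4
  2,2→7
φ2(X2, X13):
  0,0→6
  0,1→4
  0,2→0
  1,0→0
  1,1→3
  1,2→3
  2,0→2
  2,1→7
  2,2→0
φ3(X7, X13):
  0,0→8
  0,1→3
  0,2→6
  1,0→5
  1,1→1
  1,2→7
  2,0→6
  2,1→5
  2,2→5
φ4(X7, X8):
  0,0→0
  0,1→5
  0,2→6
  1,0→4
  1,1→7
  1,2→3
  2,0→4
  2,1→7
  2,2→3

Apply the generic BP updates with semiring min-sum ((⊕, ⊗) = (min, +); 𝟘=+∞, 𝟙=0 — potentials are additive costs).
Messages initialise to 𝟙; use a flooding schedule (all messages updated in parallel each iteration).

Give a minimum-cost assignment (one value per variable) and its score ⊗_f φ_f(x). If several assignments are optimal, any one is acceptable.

assignment: (X2=1, X7=0, X13=1, X14=2, X8=0, X11=0); score = 7

init: all messages = 𝟙 over 3 values
r1 m[φ0→X2] = [2, 1, 2]
r1 m[φ0→X11] = [1, 4, 2]
r1 m[φ1→X2] = [7, 0, 4]
r1 m[φ1→X14] = [6, 2, 0]
r1 m[φ2→X2] = [0, 0, 0]
r1 m[φ2→X13] = [0, 3, 0]
r1 m[φ3→X7] = [3, 1, 5]
r1 m[φ3→X13] = [5, 1, 5]
r1 m[φ4→X7] = [0, 3, 3]
r1 m[φ4→X8] = [0, 5, 3]
r1 m[X2→φ0] = [0, 0, 0]
r1 m[X2→φ1] = [0, 0, 0]
r1 m[X2→φ2] = [0, 0, 0]
r1 m[X7→φ3] = [0, 0, 0]
r1 m[X7→φ4] = [0, 0, 0]
r1 m[X13→φ2] = [0, 0, 0]
r1 m[X13→φ3] = [0, 0, 0]
r1 m[X14→φ1] = [0, 0, 0]
r1 m[X8→φ4] = [0, 0, 0]
r1 m[X11→φ0] = [0, 0, 0]
r2 m[φ0→X2] = [2, 1, 2]
r2 m[φ0→X11] = [1, 4, 2]
r2 m[φ1→X2] = [7, 0, 4]
r2 m[φ1→X14] = [6, 2, 0]
r2 m[φ2→X2] = [0, 0, 0]
r2 m[φ2→X13] = [0, 3, 0]
r2 m[φ3→X7] = [3, 1, 5]
r2 m[φ3→X13] = [5, 1, 5]
r2 m[φ4→X7] = [0, 3, 3]
r2 m[φ4→X8] = [0, 5, 3]
r2 m[X2→φ0] = [7, 0, 4]
r2 m[X2→φ1] = [2, 1, 2]
r2 m[X2→φ2] = [9, 1, 6]
r2 m[X7→φ3] = [0, 3, 3]
r2 m[X7→φ4] = [3, 1, 5]
r2 m[X13→φ2] = [5, 1, 5]
r2 m[X13→φ3] = [0, 3, 0]
r2 m[X14→φ1] = [0, 0, 0]
r2 m[X8→φ4] = [0, 0, 0]
r2 m[X11→φ0] = [0, 0, 0]
r3 m[φ0→X2] = [2, 1, 2]
r3 m[φ0→X11] = [1, 9, 9]
r3 m[φ1→X2] = [7, 0, 4]
r3 m[φ1→X14] = [8, 3, 1]
r3 m[φ2→X2] = [5, 4, 5]
r3 m[φ2→X13] = [1, 4, 4]
r3 m[φ3→X7] = [6, 4, 5]
r3 m[φ3→X13] = [8, 3, 6]
r3 m[φ4→X7] = [0, 3, 3]
r3 m[φ4→X8] = [3, 8, 4]
r3 m[X2→φ0] = [7, 0, 4]
r3 m[X2→φ1] = [2, 1, 2]
r3 m[X2→φ2] = [9, 1, 6]
r3 m[X7→φ3] = [0, 3, 3]
r3 m[X7→φ4] = [3, 1, 5]
r3 m[X13→φ2] = [5, 1, 5]
r3 m[X13→φ3] = [0, 3, 0]
r3 m[X14→φ1] = [0, 0, 0]
r3 m[X8→φ4] = [0, 0, 0]
r3 m[X11→φ0] = [0, 0, 0]
r4 m[φ0→X2] = [2, 1, 2]
r4 m[φ0→X11] = [1, 9, 9]
r4 m[φ1→X2] = [7, 0, 4]
r4 m[φ1→X14] = [8, 3, 1]
r4 m[φ2→X2] = [5, 4, 5]
r4 m[φ2→X13] = [1, 4, 4]
r4 m[φ3→X7] = [6, 4, 5]
r4 m[φ3→X13] = [8, 3, 6]
r4 m[φ4→X7] = [0, 3, 3]
r4 m[φ4→X8] = [3, 8, 4]
r4 m[X2→φ0] = [12, 4, 9]
r4 m[X2→φ1] = [7, 5, 7]
r4 m[X2→φ2] = [9, 1, 6]
r4 m[X7→φ3] = [0, 3, 3]
r4 m[X7→φ4] = [6, 4, 5]
r4 m[X13→φ2] = [8, 3, 6]
r4 m[X13→φ3] = [1, 4, 4]
r4 m[X14→φ1] = [0, 0, 0]
r4 m[X8→φ4] = [0, 0, 0]
r4 m[X11→φ0] = [0, 0, 0]
r5 m[φ0→X2] = [2, 1, 2]
r5 m[φ0→X11] = [5, 13, 13]
r5 m[φ1→X2] = [7, 0, 4]
r5 m[φ1→X14] = [12, 7, 5]
r5 m[φ2→X2] = [6, 6, 6]
r5 m[φ2→X13] = [1, 4, 4]
r5 m[φ3→X7] = [7, 5, 7]
r5 m[φ3→X13] = [8, 3, 6]
r5 m[φ4→X7] = [0, 3, 3]
r5 m[φ4→X8] = [6, 11, 7]
r5 m[X2→φ0] = [12, 4, 9]
r5 m[X2→φ1] = [7, 5, 7]
r5 m[X2→φ2] = [9, 1, 6]
r5 m[X7→φ3] = [0, 3, 3]
r5 m[X7→φ4] = [6, 4, 5]
r5 m[X13→φ2] = [8, 3, 6]
r5 m[X13→φ3] = [1, 4, 4]
r5 m[X14→φ1] = [0, 0, 0]
r5 m[X8→φ4] = [0, 0, 0]
r5 m[X11→φ0] = [0, 0, 0]
r6 m[φ0→X2] = [2, 1, 2]
r6 m[φ0→X11] = [5, 13, 13]
r6 m[φ1→X2] = [7, 0, 4]
r6 m[φ1→X14] = [12, 7, 5]
r6 m[φ2→X2] = [6, 6, 6]
r6 m[φ2→X13] = [1, 4, 4]
r6 m[φ3→X7] = [7, 5, 7]
r6 m[φ3→X13] = [8, 3, 6]
r6 m[φ4→X7] = [0, 3, 3]
r6 m[φ4→X8] = [6, 11, 7]
r6 m[X2→φ0] = [13, 6, 10]
r6 m[X2→φ1] = [8, 7, 8]
r6 m[X2→φ2] = [9, 1, 6]
r6 m[X7→φ3] = [0, 3, 3]
r6 m[X7→φ4] = [7, 5, 7]
r6 m[X13→φ2] = [8, 3, 6]
r6 m[X13→φ3] = [1, 4, 4]
r6 m[X14→φ1] = [0, 0, 0]
r6 m[X8→φ4] = [0, 0, 0]
r6 m[X11→φ0] = [0, 0, 0]
r7 m[φ0→X2] = [2, 1, 2]
r7 m[φ0→X11] = [7, 15, 15]
r7 m[φ1→X2] = [7, 0, 4]
r7 m[φ1→X14] = [14, 9, 7]
r7 m[φ2→X2] = [6, 6, 6]
r7 m[φ2→X13] = [1, 4, 4]
r7 m[φ3→X7] = [7, 5, 7]
r7 m[φ3→X13] = [8, 3, 6]
r7 m[φ4→X7] = [0, 3, 3]
r7 m[φ4→X8] = [7, 12, 8]
r7 m[X2→φ0] = [13, 6, 10]
r7 m[X2→φ1] = [8, 7, 8]
r7 m[X2→φ2] = [9, 1, 6]
r7 m[X7→φ3] = [0, 3, 3]
r7 m[X7→φ4] = [7, 5, 7]
r7 m[X13→φ2] = [8, 3, 6]
r7 m[X13→φ3] = [1, 4, 4]
r7 m[X14→φ1] = [0, 0, 0]
r7 m[X8→φ4] = [0, 0, 0]
r7 m[X11→φ0] = [0, 0, 0]
r8 m[φ0→X2] = [2, 1, 2]
r8 m[φ0→X11] = [7, 15, 15]
r8 m[φ1→X2] = [7, 0, 4]
r8 m[φ1→X14] = [14, 9, 7]
r8 m[φ2→X2] = [6, 6, 6]
r8 m[φ2→X13] = [1, 4, 4]
r8 m[φ3→X7] = [7, 5, 7]
r8 m[φ3→X13] = [8, 3, 6]
r8 m[φ4→X7] = [0, 3, 3]
r8 m[φ4→X8] = [7, 12, 8]
r8 m[X2→φ0] = [13, 6, 10]
r8 m[X2→φ1] = [8, 7, 8]
r8 m[X2→φ2] = [9, 1, 6]
r8 m[X7→φ3] = [0, 3, 3]
r8 m[X7→φ4] = [7, 5, 7]
r8 m[X13→φ2] = [8, 3, 6]
r8 m[X13→φ3] = [1, 4, 4]
r8 m[X14→φ1] = [0, 0, 0]
r8 m[X8→φ4] = [0, 0, 0]
r8 m[X11→φ0] = [0, 0, 0]
fixed point reached at round 8
traceback from X2: (X2=1, X7=0, X13=1, X14=2, X8=0, X11=0), score=7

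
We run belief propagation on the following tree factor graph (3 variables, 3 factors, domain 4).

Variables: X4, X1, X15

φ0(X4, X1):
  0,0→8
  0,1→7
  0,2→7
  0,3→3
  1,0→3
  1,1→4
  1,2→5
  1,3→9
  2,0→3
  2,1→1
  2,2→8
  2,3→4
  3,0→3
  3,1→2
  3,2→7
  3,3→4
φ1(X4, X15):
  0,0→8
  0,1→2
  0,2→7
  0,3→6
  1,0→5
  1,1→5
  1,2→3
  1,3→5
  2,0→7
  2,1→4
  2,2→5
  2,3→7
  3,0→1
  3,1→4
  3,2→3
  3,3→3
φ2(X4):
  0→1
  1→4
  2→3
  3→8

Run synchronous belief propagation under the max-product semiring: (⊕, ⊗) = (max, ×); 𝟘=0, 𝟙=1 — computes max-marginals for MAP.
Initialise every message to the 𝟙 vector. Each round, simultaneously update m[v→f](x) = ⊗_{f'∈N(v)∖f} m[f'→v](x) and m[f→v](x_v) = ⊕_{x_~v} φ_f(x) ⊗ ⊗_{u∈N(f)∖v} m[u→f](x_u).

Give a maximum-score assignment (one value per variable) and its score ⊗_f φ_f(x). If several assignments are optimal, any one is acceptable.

init: all messages = 𝟙 over 4 values
r1 m[φ0→X4] = [8, 9, 8, 7]
r1 m[φ0→X1] = [8, 7, 8, 9]
r1 m[φ1→X4] = [8, 5, 7, 4]
r1 m[φ1→X15] = [8, 5, 7, 7]
r1 m[φ2→X4] = [1, 4, 3, 8]
r1 m[X4→φ0] = [1, 1, 1, 1]
r1 m[X4→φ1] = [1, 1, 1, 1]
r1 m[X4→φ2] = [1, 1, 1, 1]
r1 m[X1→φ0] = [1, 1, 1, 1]
r1 m[X15→φ1] = [1, 1, 1, 1]
r2 m[φ0→X4] = [8, 9, 8, 7]
r2 m[φ0→X1] = [8, 7, 8, 9]
r2 m[φ1→X4] = [8, 5, 7, 4]
r2 m[φ1→X15] = [8, 5, 7, 7]
r2 m[φ2→X4] = [1, 4, 3, 8]
r2 m[X4→φ0] = [8, 20, 21, 32]
r2 m[X4→φ1] = [8, 36, 24, 56]
r2 m[X4→φ2] = [64, 45, 56, 28]
r2 m[X1→φ0] = [1, 1, 1, 1]
r2 m[X15→φ1] = [1, 1, 1, 1]
r3 m[φ0→X4] = [8, 9, 8, 7]
r3 m[φ0→X1] = [96, 80, 224, 180]
r3 m[φ1→X4] = [8, 5, 7, 4]
r3 m[φ1→X15] = [180, 224, 168, 180]
r3 m[φ2→X4] = [1, 4, 3, 8]
r3 m[X4→φ0] = [8, 20, 21, 32]
r3 m[X4→φ1] = [8, 36, 24, 56]
r3 m[X4→φ2] = [64, 45, 56, 28]
r3 m[X1→φ0] = [1, 1, 1, 1]
r3 m[X15→φ1] = [1, 1, 1, 1]
r4 m[φ0→X4] = [8, 9, 8, 7]
r4 m[φ0→X1] = [96, 80, 224, 180]
r4 m[φ1→X4] = [8, 5, 7, 4]
r4 m[φ1→X15] = [180, 224, 168, 180]
r4 m[φ2→X4] = [1, 4, 3, 8]
r4 m[X4→φ0] = [8, 20, 21, 32]
r4 m[X4→φ1] = [8, 36, 24, 56]
r4 m[X4→φ2] = [64, 45, 56, 28]
r4 m[X1→φ0] = [1, 1, 1, 1]
r4 m[X15→φ1] = [1, 1, 1, 1]
fixed point reached at round 4
traceback from X4: (X4=3, X1=2, X15=1), score=224

assignment: (X4=3, X1=2, X15=1); score = 224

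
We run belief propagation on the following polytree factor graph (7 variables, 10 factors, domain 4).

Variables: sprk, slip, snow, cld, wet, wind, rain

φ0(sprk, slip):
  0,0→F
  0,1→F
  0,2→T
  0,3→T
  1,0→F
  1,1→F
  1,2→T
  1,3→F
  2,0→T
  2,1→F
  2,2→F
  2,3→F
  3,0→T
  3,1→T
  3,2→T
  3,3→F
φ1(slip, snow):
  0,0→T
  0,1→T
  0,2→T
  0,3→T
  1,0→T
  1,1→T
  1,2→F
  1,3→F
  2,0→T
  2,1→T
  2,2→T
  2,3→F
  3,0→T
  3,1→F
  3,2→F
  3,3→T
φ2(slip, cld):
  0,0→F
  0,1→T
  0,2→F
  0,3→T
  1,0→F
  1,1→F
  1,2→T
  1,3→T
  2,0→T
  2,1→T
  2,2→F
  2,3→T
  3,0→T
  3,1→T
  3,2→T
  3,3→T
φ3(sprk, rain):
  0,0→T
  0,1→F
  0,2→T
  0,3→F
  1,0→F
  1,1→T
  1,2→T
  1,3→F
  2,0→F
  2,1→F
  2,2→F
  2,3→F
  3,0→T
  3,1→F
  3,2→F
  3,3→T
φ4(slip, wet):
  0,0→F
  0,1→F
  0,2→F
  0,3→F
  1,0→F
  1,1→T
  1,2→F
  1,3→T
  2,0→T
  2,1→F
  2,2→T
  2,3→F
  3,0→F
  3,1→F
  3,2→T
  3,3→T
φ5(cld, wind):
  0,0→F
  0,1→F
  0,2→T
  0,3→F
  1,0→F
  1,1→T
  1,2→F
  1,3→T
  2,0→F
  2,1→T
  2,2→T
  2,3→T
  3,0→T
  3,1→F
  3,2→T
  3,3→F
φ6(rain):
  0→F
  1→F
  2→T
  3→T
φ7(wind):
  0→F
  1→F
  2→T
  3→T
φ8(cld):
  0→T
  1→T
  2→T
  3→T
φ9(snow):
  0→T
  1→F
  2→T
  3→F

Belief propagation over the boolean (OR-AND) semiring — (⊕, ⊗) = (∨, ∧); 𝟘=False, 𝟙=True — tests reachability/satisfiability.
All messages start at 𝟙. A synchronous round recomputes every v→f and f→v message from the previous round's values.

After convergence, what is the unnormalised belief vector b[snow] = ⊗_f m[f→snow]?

b[snow] = [T, F, T, F]

init: all messages = 𝟙 over 4 values
r1 m[φ0→sprk] = [T, T, T, T]
r1 m[φ0→slip] = [T, T, T, T]
r1 m[φ1→slip] = [T, T, T, T]
r1 m[φ1→snow] = [T, T, T, T]
r1 m[φ2→slip] = [T, T, T, T]
r1 m[φ2→cld] = [T, T, T, T]
r1 m[φ3→sprk] = [T, T, F, T]
r1 m[φ3→rain] = [T, T, T, T]
r1 m[φ4→slip] = [F, T, T, T]
r1 m[φ4→wet] = [T, T, T, T]
r1 m[φ5→cld] = [T, T, T, T]
r1 m[φ5→wind] = [T, T, T, T]
r1 m[φ6→rain] = [F, F, T, T]
r1 m[φ7→wind] = [F, F, T, T]
r1 m[φ8→cld] = [T, T, T, T]
r1 m[φ9→snow] = [T, F, T, F]
r1 m[sprk→φ0] = [T, T, T, T]
r1 m[sprk→φ3] = [T, T, T, T]
r1 m[slip→φ0] = [T, T, T, T]
r1 m[slip→φ1] = [T, T, T, T]
r1 m[slip→φ2] = [T, T, T, T]
r1 m[slip→φ4] = [T, T, T, T]
r1 m[snow→φ1] = [T, T, T, T]
r1 m[snow→φ9] = [T, T, T, T]
r1 m[cld→φ2] = [T, T, T, T]
r1 m[cld→φ5] = [T, T, T, T]
r1 m[cld→φ8] = [T, T, T, T]
r1 m[wet→φ4] = [T, T, T, T]
r1 m[wind→φ5] = [T, T, T, T]
r1 m[wind→φ7] = [T, T, T, T]
r1 m[rain→φ3] = [T, T, T, T]
r1 m[rain→φ6] = [T, T, T, T]
r2 m[φ0→sprk] = [T, T, T, T]
r2 m[φ0→slip] = [T, T, T, T]
r2 m[φ1→slip] = [T, T, T, T]
r2 m[φ1→snow] = [T, T, T, T]
r2 m[φ2→slip] = [T, T, T, T]
r2 m[φ2→cld] = [T, T, T, T]
r2 m[φ3→sprk] = [T, T, F, T]
r2 m[φ3→rain] = [T, T, T, T]
r2 m[φ4→slip] = [F, T, T, T]
r2 m[φ4→wet] = [T, T, T, T]
r2 m[φ5→cld] = [T, T, T, T]
r2 m[φ5→wind] = [T, T, T, T]
r2 m[φ6→rain] = [F, F, T, T]
r2 m[φ7→wind] = [F, F, T, T]
r2 m[φ8→cld] = [T, T, T, T]
r2 m[φ9→snow] = [T, F, T, F]
r2 m[sprk→φ0] = [T, T, F, T]
r2 m[sprk→φ3] = [T, T, T, T]
r2 m[slip→φ0] = [F, T, T, T]
r2 m[slip→φ1] = [F, T, T, T]
r2 m[slip→φ2] = [F, T, T, T]
r2 m[slip→φ4] = [T, T, T, T]
r2 m[snow→φ1] = [T, F, T, F]
r2 m[snow→φ9] = [T, T, T, T]
r2 m[cld→φ2] = [T, T, T, T]
r2 m[cld→φ5] = [T, T, T, T]
r2 m[cld→φ8] = [T, T, T, T]
r2 m[wet→φ4] = [T, T, T, T]
r2 m[wind→φ5] = [F, F, T, T]
r2 m[wind→φ7] = [T, T, T, T]
r2 m[rain→φ3] = [F, F, T, T]
r2 m[rain→φ6] = [T, T, T, T]
r3 m[φ0→sprk] = [T, T, F, T]
r3 m[φ0→slip] = [T, T, T, T]
r3 m[φ1→slip] = [T, T, T, T]
r3 m[φ1→snow] = [T, T, T, T]
r3 m[φ2→slip] = [T, T, T, T]
r3 m[φ2→cld] = [T, T, T, T]
r3 m[φ3→sprk] = [T, T, F, T]
r3 m[φ3→rain] = [T, T, T, T]
r3 m[φ4→slip] = [F, T, T, T]
r3 m[φ4→wet] = [T, T, T, T]
r3 m[φ5→cld] = [T, T, T, T]
r3 m[φ5→wind] = [T, T, T, T]
r3 m[φ6→rain] = [F, F, T, T]
r3 m[φ7→wind] = [F, F, T, T]
r3 m[φ8→cld] = [T, T, T, T]
r3 m[φ9→snow] = [T, F, T, F]
r3 m[sprk→φ0] = [T, T, F, T]
r3 m[sprk→φ3] = [T, T, T, T]
r3 m[slip→φ0] = [F, T, T, T]
r3 m[slip→φ1] = [F, T, T, T]
r3 m[slip→φ2] = [F, T, T, T]
r3 m[slip→φ4] = [T, T, T, T]
r3 m[snow→φ1] = [T, F, T, F]
r3 m[snow→φ9] = [T, T, T, T]
r3 m[cld→φ2] = [T, T, T, T]
r3 m[cld→φ5] = [T, T, T, T]
r3 m[cld→φ8] = [T, T, T, T]
r3 m[wet→φ4] = [T, T, T, T]
r3 m[wind→φ5] = [F, F, T, T]
r3 m[wind→φ7] = [T, T, T, T]
r3 m[rain→φ3] = [F, F, T, T]
r3 m[rain→φ6] = [T, T, T, T]
r4 m[φ0→sprk] = [T, T, F, T]
r4 m[φ0→slip] = [T, T, T, T]
r4 m[φ1→slip] = [T, T, T, T]
r4 m[φ1→snow] = [T, T, T, T]
r4 m[φ2→slip] = [T, T, T, T]
r4 m[φ2→cld] = [T, T, T, T]
r4 m[φ3→sprk] = [T, T, F, T]
r4 m[φ3→rain] = [T, T, T, T]
r4 m[φ4→slip] = [F, T, T, T]
r4 m[φ4→wet] = [T, T, T, T]
r4 m[φ5→cld] = [T, T, T, T]
r4 m[φ5→wind] = [T, T, T, T]
r4 m[φ6→rain] = [F, F, T, T]
r4 m[φ7→wind] = [F, F, T, T]
r4 m[φ8→cld] = [T, T, T, T]
r4 m[φ9→snow] = [T, F, T, F]
r4 m[sprk→φ0] = [T, T, F, T]
r4 m[sprk→φ3] = [T, T, F, T]
r4 m[slip→φ0] = [F, T, T, T]
r4 m[slip→φ1] = [F, T, T, T]
r4 m[slip→φ2] = [F, T, T, T]
r4 m[slip→φ4] = [T, T, T, T]
r4 m[snow→φ1] = [T, F, T, F]
r4 m[snow→φ9] = [T, T, T, T]
r4 m[cld→φ2] = [T, T, T, T]
r4 m[cld→φ5] = [T, T, T, T]
r4 m[cld→φ8] = [T, T, T, T]
r4 m[wet→φ4] = [T, T, T, T]
r4 m[wind→φ5] = [F, F, T, T]
r4 m[wind→φ7] = [T, T, T, T]
r4 m[rain→φ3] = [F, F, T, T]
r4 m[rain→φ6] = [T, T, T, T]
r5 m[φ0→sprk] = [T, T, F, T]
r5 m[φ0→slip] = [T, T, T, T]
r5 m[φ1→slip] = [T, T, T, T]
r5 m[φ1→snow] = [T, T, T, T]
r5 m[φ2→slip] = [T, T, T, T]
r5 m[φ2→cld] = [T, T, T, T]
r5 m[φ3→sprk] = [T, T, F, T]
r5 m[φ3→rain] = [T, T, T, T]
r5 m[φ4→slip] = [F, T, T, T]
r5 m[φ4→wet] = [T, T, T, T]
r5 m[φ5→cld] = [T, T, T, T]
r5 m[φ5→wind] = [T, T, T, T]
r5 m[φ6→rain] = [F, F, T, T]
r5 m[φ7→wind] = [F, F, T, T]
r5 m[φ8→cld] = [T, T, T, T]
r5 m[φ9→snow] = [T, F, T, F]
r5 m[sprk→φ0] = [T, T, F, T]
r5 m[sprk→φ3] = [T, T, F, T]
r5 m[slip→φ0] = [F, T, T, T]
r5 m[slip→φ1] = [F, T, T, T]
r5 m[slip→φ2] = [F, T, T, T]
r5 m[slip→φ4] = [T, T, T, T]
r5 m[snow→φ1] = [T, F, T, F]
r5 m[snow→φ9] = [T, T, T, T]
r5 m[cld→φ2] = [T, T, T, T]
r5 m[cld→φ5] = [T, T, T, T]
r5 m[cld→φ8] = [T, T, T, T]
r5 m[wet→φ4] = [T, T, T, T]
r5 m[wind→φ5] = [F, F, T, T]
r5 m[wind→φ7] = [T, T, T, T]
r5 m[rain→φ3] = [F, F, T, T]
r5 m[rain→φ6] = [T, T, T, T]
fixed point reached at round 5
b[snow] = ⊗ incoming = [T, F, T, F]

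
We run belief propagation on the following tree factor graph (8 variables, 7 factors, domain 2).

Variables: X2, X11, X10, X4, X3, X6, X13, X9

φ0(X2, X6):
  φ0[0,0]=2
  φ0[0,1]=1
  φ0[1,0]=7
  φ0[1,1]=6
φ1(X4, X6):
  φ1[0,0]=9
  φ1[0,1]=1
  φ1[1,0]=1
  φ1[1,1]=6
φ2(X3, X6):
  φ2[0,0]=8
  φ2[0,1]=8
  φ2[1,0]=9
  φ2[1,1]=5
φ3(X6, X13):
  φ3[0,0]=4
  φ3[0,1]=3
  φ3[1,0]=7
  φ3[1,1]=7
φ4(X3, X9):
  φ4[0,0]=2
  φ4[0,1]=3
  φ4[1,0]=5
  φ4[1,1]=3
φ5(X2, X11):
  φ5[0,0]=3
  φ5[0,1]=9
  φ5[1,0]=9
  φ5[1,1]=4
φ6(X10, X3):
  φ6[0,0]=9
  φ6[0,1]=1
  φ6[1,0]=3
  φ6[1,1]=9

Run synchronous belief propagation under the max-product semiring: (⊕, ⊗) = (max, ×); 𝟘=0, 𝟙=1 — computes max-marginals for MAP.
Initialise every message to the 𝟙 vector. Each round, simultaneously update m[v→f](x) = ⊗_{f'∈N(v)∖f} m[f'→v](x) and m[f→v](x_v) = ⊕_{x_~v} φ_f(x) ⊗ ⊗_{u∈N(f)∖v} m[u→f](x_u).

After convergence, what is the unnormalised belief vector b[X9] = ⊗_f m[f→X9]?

init: all messages = 𝟙 over 2 values
r1 m[φ0→X2] = [2, 7]
r1 m[φ0→X6] = [7, 6]
r1 m[φ1→X4] = [9, 6]
r1 m[φ1→X6] = [9, 6]
r1 m[φ2→X3] = [8, 9]
r1 m[φ2→X6] = [9, 8]
r1 m[φ3→X6] = [4, 7]
r1 m[φ3→X13] = [7, 7]
r1 m[φ4→X3] = [3, 5]
r1 m[φ4→X9] = [5, 3]
r1 m[φ5→X2] = [9, 9]
r1 m[φ5→X11] = [9, 9]
r1 m[φ6→X10] = [9, 9]
r1 m[φ6→X3] = [9, 9]
r1 m[X2→φ0] = [1, 1]
r1 m[X2→φ5] = [1, 1]
r1 m[X11→φ5] = [1, 1]
r1 m[X10→φ6] = [1, 1]
r1 m[X4→φ1] = [1, 1]
r1 m[X3→φ2] = [1, 1]
r1 m[X3→φ4] = [1, 1]
r1 m[X3→φ6] = [1, 1]
r1 m[X6→φ0] = [1, 1]
r1 m[X6→φ1] = [1, 1]
r1 m[X6→φ2] = [1, 1]
r1 m[X6→φ3] = [1, 1]
r1 m[X13→φ3] = [1, 1]
r1 m[X9→φ4] = [1, 1]
r2 m[φ0→X2] = [2, 7]
r2 m[φ0→X6] = [7, 6]
r2 m[φ1→X4] = [9, 6]
r2 m[φ1→X6] = [9, 6]
r2 m[φ2→X3] = [8, 9]
r2 m[φ2→X6] = [9, 8]
r2 m[φ3→X6] = [4, 7]
r2 m[φ3→X13] = [7, 7]
r2 m[φ4→X3] = [3, 5]
r2 m[φ4→X9] = [5, 3]
r2 m[φ5→X2] = [9, 9]
r2 m[φ5→X11] = [9, 9]
r2 m[φ6→X10] = [9, 9]
r2 m[φ6→X3] = [9, 9]
r2 m[X2→φ0] = [9, 9]
r2 m[X2→φ5] = [2, 7]
r2 m[X11→φ5] = [1, 1]
r2 m[X10→φ6] = [1, 1]
r2 m[X4→φ1] = [1, 1]
r2 m[X3→φ2] = [27, 45]
r2 m[X3→φ4] = [72, 81]
r2 m[X3→φ6] = [24, 45]
r2 m[X6→φ0] = [324, 336]
r2 m[X6→φ1] = [252, 336]
r2 m[X6→φ2] = [252, 252]
r2 m[X6→φ3] = [567, 288]
r2 m[X13→φ3] = [1, 1]
r2 m[X9→φ4] = [1, 1]
r3 m[φ0→X2] = [648, 2268]
r3 m[φ0→X6] = [63, 54]
r3 m[φ1→X4] = [2268, 2016]
r3 m[φ1→X6] = [9, 6]
r3 m[φ2→X3] = [2016, 2268]
r3 m[φ2→X6] = [405, 225]
r3 m[φ3→X6] = [4, 7]
r3 m[φ3→X13] = [2268, 2016]
r3 m[φ4→X3] = [3, 5]
r3 m[φ4→X9] = [405, 243]
r3 m[φ5→X2] = [9, 9]
r3 m[φ5→X11] = [63, 28]
r3 m[φ6→X10] = [216, 405]
r3 m[φ6→X3] = [9, 9]
r3 m[X2→φ0] = [9, 9]
r3 m[X2→φ5] = [2, 7]
r3 m[X11→φ5] = [1, 1]
r3 m[X10→φ6] = [1, 1]
r3 m[X4→φ1] = [1, 1]
r3 m[X3→φ2] = [27, 45]
r3 m[X3→φ4] = [72, 81]
r3 m[X3→φ6] = [24, 45]
r3 m[X6→φ0] = [324, 336]
r3 m[X6→φ1] = [252, 336]
r3 m[X6→φ2] = [252, 252]
r3 m[X6→φ3] = [567, 288]
r3 m[X13→φ3] = [1, 1]
r3 m[X9→φ4] = [1, 1]
r4 m[φ0→X2] = [648, 2268]
r4 m[φ0→X6] = [63, 54]
r4 m[φ1→X4] = [2268, 2016]
r4 m[φ1→X6] = [9, 6]
r4 m[φ2→X3] = [2016, 2268]
r4 m[φ2→X6] = [405, 225]
r4 m[φ3→X6] = [4, 7]
r4 m[φ3→X13] = [2268, 2016]
r4 m[φ4→X3] = [3, 5]
r4 m[φ4→X9] = [405, 243]
r4 m[φ5→X2] = [9, 9]
r4 m[φ5→X11] = [63, 28]
r4 m[φ6→X10] = [216, 405]
r4 m[φ6→X3] = [9, 9]
r4 m[X2→φ0] = [9, 9]
r4 m[X2→φ5] = [648, 2268]
r4 m[X11→φ5] = [1, 1]
r4 m[X10→φ6] = [1, 1]
r4 m[X4→φ1] = [1, 1]
r4 m[X3→φ2] = [27, 45]
r4 m[X3→φ4] = [18144, 20412]
r4 m[X3→φ6] = [6048, 11340]
r4 m[X6→φ0] = [14580, 9450]
r4 m[X6→φ1] = [102060, 85050]
r4 m[X6→φ2] = [2268, 2268]
r4 m[X6→φ3] = [229635, 72900]
r4 m[X13→φ3] = [1, 1]
r4 m[X9→φ4] = [1, 1]
r5 m[φ0→X2] = [29160, 102060]
r5 m[φ0→X6] = [63, 54]
r5 m[φ1→X4] = [918540, 510300]
r5 m[φ1→X6] = [9, 6]
r5 m[φ2→X3] = [18144, 20412]
r5 m[φ2→X6] = [405, 225]
r5 m[φ3→X6] = [4, 7]
r5 m[φ3→X13] = [918540, 688905]
r5 m[φ4→X3] = [3, 5]
r5 m[φ4→X9] = [102060, 61236]
r5 m[φ5→X2] = [9, 9]
r5 m[φ5→X11] = [20412, 9072]
r5 m[φ6→X10] = [54432, 102060]
r5 m[φ6→X3] = [9, 9]
r5 m[X2→φ0] = [9, 9]
r5 m[X2→φ5] = [648, 2268]
r5 m[X11→φ5] = [1, 1]
r5 m[X10→φ6] = [1, 1]
r5 m[X4→φ1] = [1, 1]
r5 m[X3→φ2] = [27, 45]
r5 m[X3→φ4] = [18144, 20412]
r5 m[X3→φ6] = [6048, 11340]
r5 m[X6→φ0] = [14580, 9450]
r5 m[X6→φ1] = [102060, 85050]
r5 m[X6→φ2] = [2268, 2268]
r5 m[X6→φ3] = [229635, 72900]
r5 m[X13→φ3] = [1, 1]
r5 m[X9→φ4] = [1, 1]
r6 m[φ0→X2] = [29160, 102060]
r6 m[φ0→X6] = [63, 54]
r6 m[φ1→X4] = [918540, 510300]
r6 m[φ1→X6] = [9, 6]
r6 m[φ2→X3] = [18144, 20412]
r6 m[φ2→X6] = [405, 225]
r6 m[φ3→X6] = [4, 7]
r6 m[φ3→X13] = [918540, 688905]
r6 m[φ4→X3] = [3, 5]
r6 m[φ4→X9] = [102060, 61236]
r6 m[φ5→X2] = [9, 9]
r6 m[φ5→X11] = [20412, 9072]
r6 m[φ6→X10] = [54432, 102060]
r6 m[φ6→X3] = [9, 9]
r6 m[X2→φ0] = [9, 9]
r6 m[X2→φ5] = [29160, 102060]
r6 m[X11→φ5] = [1, 1]
r6 m[X10→φ6] = [1, 1]
r6 m[X4→φ1] = [1, 1]
r6 m[X3→φ2] = [27, 45]
r6 m[X3→φ4] = [163296, 183708]
r6 m[X3→φ6] = [54432, 102060]
r6 m[X6→φ0] = [14580, 9450]
r6 m[X6→φ1] = [102060, 85050]
r6 m[X6→φ2] = [2268, 2268]
r6 m[X6→φ3] = [229635, 72900]
r6 m[X13→φ3] = [1, 1]
r6 m[X9→φ4] = [1, 1]
r7 m[φ0→X2] = [29160, 102060]
r7 m[φ0→X6] = [63, 54]
r7 m[φ1→X4] = [918540, 510300]
r7 m[φ1→X6] = [9, 6]
r7 m[φ2→X3] = [18144, 20412]
r7 m[φ2→X6] = [405, 225]
r7 m[φ3→X6] = [4, 7]
r7 m[φ3→X13] = [918540, 688905]
r7 m[φ4→X3] = [3, 5]
r7 m[φ4→X9] = [918540, 551124]
r7 m[φ5→X2] = [9, 9]
r7 m[φ5→X11] = [918540, 408240]
r7 m[φ6→X10] = [489888, 918540]
r7 m[φ6→X3] = [9, 9]
r7 m[X2→φ0] = [9, 9]
r7 m[X2→φ5] = [29160, 102060]
r7 m[X11→φ5] = [1, 1]
r7 m[X10→φ6] = [1, 1]
r7 m[X4→φ1] = [1, 1]
r7 m[X3→φ2] = [27, 45]
r7 m[X3→φ4] = [163296, 183708]
r7 m[X3→φ6] = [54432, 102060]
r7 m[X6→φ0] = [14580, 9450]
r7 m[X6→φ1] = [102060, 85050]
r7 m[X6→φ2] = [2268, 2268]
r7 m[X6→φ3] = [229635, 72900]
r7 m[X13→φ3] = [1, 1]
r7 m[X9→φ4] = [1, 1]
r8 m[φ0→X2] = [29160, 102060]
r8 m[φ0→X6] = [63, 54]
r8 m[φ1→X4] = [918540, 510300]
r8 m[φ1→X6] = [9, 6]
r8 m[φ2→X3] = [18144, 20412]
r8 m[φ2→X6] = [405, 225]
r8 m[φ3→X6] = [4, 7]
r8 m[φ3→X13] = [918540, 688905]
r8 m[φ4→X3] = [3, 5]
r8 m[φ4→X9] = [918540, 551124]
r8 m[φ5→X2] = [9, 9]
r8 m[φ5→X11] = [918540, 408240]
r8 m[φ6→X10] = [489888, 918540]
r8 m[φ6→X3] = [9, 9]
r8 m[X2→φ0] = [9, 9]
r8 m[X2→φ5] = [29160, 102060]
r8 m[X11→φ5] = [1, 1]
r8 m[X10→φ6] = [1, 1]
r8 m[X4→φ1] = [1, 1]
r8 m[X3→φ2] = [27, 45]
r8 m[X3→φ4] = [163296, 183708]
r8 m[X3→φ6] = [54432, 102060]
r8 m[X6→φ0] = [14580, 9450]
r8 m[X6→φ1] = [102060, 85050]
r8 m[X6→φ2] = [2268, 2268]
r8 m[X6→φ3] = [229635, 72900]
r8 m[X13→φ3] = [1, 1]
r8 m[X9→φ4] = [1, 1]
fixed point reached at round 8
b[X9] = ⊗ incoming = [918540, 551124]

b[X9] = [918540, 551124]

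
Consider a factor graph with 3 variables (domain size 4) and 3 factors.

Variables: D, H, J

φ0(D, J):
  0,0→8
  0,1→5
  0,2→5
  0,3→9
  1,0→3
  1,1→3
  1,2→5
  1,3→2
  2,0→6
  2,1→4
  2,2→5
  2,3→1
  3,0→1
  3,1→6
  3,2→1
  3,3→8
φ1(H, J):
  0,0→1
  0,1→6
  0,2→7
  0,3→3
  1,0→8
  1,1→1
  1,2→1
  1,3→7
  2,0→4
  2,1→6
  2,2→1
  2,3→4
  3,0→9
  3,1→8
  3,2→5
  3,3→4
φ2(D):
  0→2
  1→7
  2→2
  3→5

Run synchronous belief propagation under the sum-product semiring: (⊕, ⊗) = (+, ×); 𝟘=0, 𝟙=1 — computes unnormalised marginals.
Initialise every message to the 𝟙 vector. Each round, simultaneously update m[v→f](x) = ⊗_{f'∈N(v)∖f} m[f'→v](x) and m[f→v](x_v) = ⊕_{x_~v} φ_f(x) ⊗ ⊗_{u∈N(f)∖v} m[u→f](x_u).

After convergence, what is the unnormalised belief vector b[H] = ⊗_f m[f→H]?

init: all messages = 𝟙 over 4 values
r1 m[φ0→D] = [27, 13, 16, 16]
r1 m[φ0→J] = [18, 18, 16, 20]
r1 m[φ1→H] = [17, 17, 15, 26]
r1 m[φ1→J] = [22, 21, 14, 18]
r1 m[φ2→D] = [2, 7, 2, 5]
r1 m[D→φ0] = [1, 1, 1, 1]
r1 m[D→φ2] = [1, 1, 1, 1]
r1 m[H→φ1] = [1, 1, 1, 1]
r1 m[J→φ0] = [1, 1, 1, 1]
r1 m[J→φ1] = [1, 1, 1, 1]
r2 m[φ0→D] = [27, 13, 16, 16]
r2 m[φ0→J] = [18, 18, 16, 20]
r2 m[φ1→H] = [17, 17, 15, 26]
r2 m[φ1→J] = [22, 21, 14, 18]
r2 m[φ2→D] = [2, 7, 2, 5]
r2 m[D→φ0] = [2, 7, 2, 5]
r2 m[D→φ2] = [27, 13, 16, 16]
r2 m[H→φ1] = [1, 1, 1, 1]
r2 m[J→φ0] = [22, 21, 14, 18]
r2 m[J→φ1] = [18, 18, 16, 20]
r3 m[φ0→D] = [513, 235, 304, 306]
r3 m[φ0→J] = [54, 69, 60, 74]
r3 m[φ1→H] = [298, 318, 276, 466]
r3 m[φ1→J] = [22, 21, 14, 18]
r3 m[φ2→D] = [2, 7, 2, 5]
r3 m[D→φ0] = [2, 7, 2, 5]
r3 m[D→φ2] = [27, 13, 16, 16]
r3 m[H→φ1] = [1, 1, 1, 1]
r3 m[J→φ0] = [22, 21, 14, 18]
r3 m[J→φ1] = [18, 18, 16, 20]
r4 m[φ0→D] = [513, 235, 304, 306]
r4 m[φ0→J] = [54, 69, 60, 74]
r4 m[φ1→H] = [298, 318, 276, 466]
r4 m[φ1→J] = [22, 21, 14, 18]
r4 m[φ2→D] = [2, 7, 2, 5]
r4 m[D→φ0] = [2, 7, 2, 5]
r4 m[D→φ2] = [513, 235, 304, 306]
r4 m[H→φ1] = [1, 1, 1, 1]
r4 m[J→φ0] = [22, 21, 14, 18]
r4 m[J→φ1] = [54, 69, 60, 74]
r5 m[φ0→D] = [513, 235, 304, 306]
r5 m[φ0→J] = [54, 69, 60, 74]
r5 m[φ1→H] = [1110, 1079, 986, 1634]
r5 m[φ1→J] = [22, 21, 14, 18]
r5 m[φ2→D] = [2, 7, 2, 5]
r5 m[D→φ0] = [2, 7, 2, 5]
r5 m[D→φ2] = [513, 235, 304, 306]
r5 m[H→φ1] = [1, 1, 1, 1]
r5 m[J→φ0] = [22, 21, 14, 18]
r5 m[J→φ1] = [54, 69, 60, 74]
r6 m[φ0→D] = [513, 235, 304, 306]
r6 m[φ0→J] = [54, 69, 60, 74]
r6 m[φ1→H] = [1110, 1079, 986, 1634]
r6 m[φ1→J] = [22, 21, 14, 18]
r6 m[φ2→D] = [2, 7, 2, 5]
r6 m[D→φ0] = [2, 7, 2, 5]
r6 m[D→φ2] = [513, 235, 304, 306]
r6 m[H→φ1] = [1, 1, 1, 1]
r6 m[J→φ0] = [22, 21, 14, 18]
r6 m[J→φ1] = [54, 69, 60, 74]
fixed point reached at round 6
b[H] = ⊗ incoming = [1110, 1079, 986, 1634]

b[H] = [1110, 1079, 986, 1634]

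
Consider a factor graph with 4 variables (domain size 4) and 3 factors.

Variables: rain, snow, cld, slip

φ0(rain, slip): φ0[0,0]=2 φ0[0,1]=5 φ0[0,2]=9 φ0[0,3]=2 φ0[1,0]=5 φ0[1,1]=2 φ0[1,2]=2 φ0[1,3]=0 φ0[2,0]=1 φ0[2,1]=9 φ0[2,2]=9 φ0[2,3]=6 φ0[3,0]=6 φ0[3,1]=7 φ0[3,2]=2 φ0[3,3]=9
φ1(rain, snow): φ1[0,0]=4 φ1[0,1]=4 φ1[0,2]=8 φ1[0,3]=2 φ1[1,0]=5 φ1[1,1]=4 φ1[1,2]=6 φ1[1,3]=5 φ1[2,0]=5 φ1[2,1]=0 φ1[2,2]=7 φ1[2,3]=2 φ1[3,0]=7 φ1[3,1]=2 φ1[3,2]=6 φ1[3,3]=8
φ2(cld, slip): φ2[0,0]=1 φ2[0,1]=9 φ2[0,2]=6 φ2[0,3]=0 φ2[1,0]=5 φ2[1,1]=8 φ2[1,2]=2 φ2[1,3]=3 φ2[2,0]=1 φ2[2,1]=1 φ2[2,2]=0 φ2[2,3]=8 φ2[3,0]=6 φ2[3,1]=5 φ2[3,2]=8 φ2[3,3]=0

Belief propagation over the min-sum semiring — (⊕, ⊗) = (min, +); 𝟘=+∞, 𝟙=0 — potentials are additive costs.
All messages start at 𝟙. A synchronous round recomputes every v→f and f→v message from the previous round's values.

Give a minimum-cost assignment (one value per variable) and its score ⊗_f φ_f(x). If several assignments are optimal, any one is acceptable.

assignment: (rain=2, snow=1, cld=0, slip=0); score = 2

init: all messages = 𝟙 over 4 values
r1 m[φ0→rain] = [2, 0, 1, 2]
r1 m[φ0→slip] = [1, 2, 2, 0]
r1 m[φ1→rain] = [2, 4, 0, 2]
r1 m[φ1→snow] = [4, 0, 6, 2]
r1 m[φ2→cld] = [0, 2, 0, 0]
r1 m[φ2→slip] = [1, 1, 0, 0]
r1 m[rain→φ0] = [0, 0, 0, 0]
r1 m[rain→φ1] = [0, 0, 0, 0]
r1 m[snow→φ1] = [0, 0, 0, 0]
r1 m[cld→φ2] = [0, 0, 0, 0]
r1 m[slip→φ0] = [0, 0, 0, 0]
r1 m[slip→φ2] = [0, 0, 0, 0]
r2 m[φ0→rain] = [2, 0, 1, 2]
r2 m[φ0→slip] = [1, 2, 2, 0]
r2 m[φ1→rain] = [2, 4, 0, 2]
r2 m[φ1→snow] = [4, 0, 6, 2]
r2 m[φ2→cld] = [0, 2, 0, 0]
r2 m[φ2→slip] = [1, 1, 0, 0]
r2 m[rain→φ0] = [2, 4, 0, 2]
r2 m[rain→φ1] = [2, 0, 1, 2]
r2 m[snow→φ1] = [0, 0, 0, 0]
r2 m[cld→φ2] = [0, 0, 0, 0]
r2 m[slip→φ0] = [1, 1, 0, 0]
r2 m[slip→φ2] = [1, 2, 2, 0]
r3 m[φ0→rain] = [2, 0, 2, 2]
r3 m[φ0→slip] = [1, 6, 4, 4]
r3 m[φ1→rain] = [2, 4, 0, 2]
r3 m[φ1→snow] = [5, 1, 6, 3]
r3 m[φ2→cld] = [0, 3, 2, 0]
r3 m[φ2→slip] = [1, 1, 0, 0]
r3 m[rain→φ0] = [2, 4, 0, 2]
r3 m[rain→φ1] = [2, 0, 1, 2]
r3 m[snow→φ1] = [0, 0, 0, 0]
r3 m[cld→φ2] = [0, 0, 0, 0]
r3 m[slip→φ0] = [1, 1, 0, 0]
r3 m[slip→φ2] = [1, 2, 2, 0]
r4 m[φ0→rain] = [2, 0, 2, 2]
r4 m[φ0→slip] = [1, 6, 4, 4]
r4 m[φ1→rain] = [2, 4, 0, 2]
r4 m[φ1→snow] = [5, 1, 6, 3]
r4 m[φ2→cld] = [0, 3, 2, 0]
r4 m[φ2→slip] = [1, 1, 0, 0]
r4 m[rain→φ0] = [2, 4, 0, 2]
r4 m[rain→φ1] = [2, 0, 2, 2]
r4 m[snow→φ1] = [0, 0, 0, 0]
r4 m[cld→φ2] = [0, 0, 0, 0]
r4 m[slip→φ0] = [1, 1, 0, 0]
r4 m[slip→φ2] = [1, 6, 4, 4]
r5 m[φ0→rain] = [2, 0, 2, 2]
r5 m[φ0→slip] = [1, 6, 4, 4]
r5 m[φ1→rain] = [2, 4, 0, 2]
r5 m[φ1→snow] = [5, 2, 6, 4]
r5 m[φ2→cld] = [2, 6, 2, 4]
r5 m[φ2→slip] = [1, 1, 0, 0]
r5 m[rain→φ0] = [2, 4, 0, 2]
r5 m[rain→φ1] = [2, 0, 2, 2]
r5 m[snow→φ1] = [0, 0, 0, 0]
r5 m[cld→φ2] = [0, 0, 0, 0]
r5 m[slip→φ0] = [1, 1, 0, 0]
r5 m[slip→φ2] = [1, 6, 4, 4]
r6 m[φ0→rain] = [2, 0, 2, 2]
r6 m[φ0→slip] = [1, 6, 4, 4]
r6 m[φ1→rain] = [2, 4, 0, 2]
r6 m[φ1→snow] = [5, 2, 6, 4]
r6 m[φ2→cld] = [2, 6, 2, 4]
r6 m[φ2→slip] = [1, 1, 0, 0]
r6 m[rain→φ0] = [2, 4, 0, 2]
r6 m[rain→φ1] = [2, 0, 2, 2]
r6 m[snow→φ1] = [0, 0, 0, 0]
r6 m[cld→φ2] = [0, 0, 0, 0]
r6 m[slip→φ0] = [1, 1, 0, 0]
r6 m[slip→φ2] = [1, 6, 4, 4]
fixed point reached at round 6
traceback from rain: (rain=2, snow=1, cld=0, slip=0), score=2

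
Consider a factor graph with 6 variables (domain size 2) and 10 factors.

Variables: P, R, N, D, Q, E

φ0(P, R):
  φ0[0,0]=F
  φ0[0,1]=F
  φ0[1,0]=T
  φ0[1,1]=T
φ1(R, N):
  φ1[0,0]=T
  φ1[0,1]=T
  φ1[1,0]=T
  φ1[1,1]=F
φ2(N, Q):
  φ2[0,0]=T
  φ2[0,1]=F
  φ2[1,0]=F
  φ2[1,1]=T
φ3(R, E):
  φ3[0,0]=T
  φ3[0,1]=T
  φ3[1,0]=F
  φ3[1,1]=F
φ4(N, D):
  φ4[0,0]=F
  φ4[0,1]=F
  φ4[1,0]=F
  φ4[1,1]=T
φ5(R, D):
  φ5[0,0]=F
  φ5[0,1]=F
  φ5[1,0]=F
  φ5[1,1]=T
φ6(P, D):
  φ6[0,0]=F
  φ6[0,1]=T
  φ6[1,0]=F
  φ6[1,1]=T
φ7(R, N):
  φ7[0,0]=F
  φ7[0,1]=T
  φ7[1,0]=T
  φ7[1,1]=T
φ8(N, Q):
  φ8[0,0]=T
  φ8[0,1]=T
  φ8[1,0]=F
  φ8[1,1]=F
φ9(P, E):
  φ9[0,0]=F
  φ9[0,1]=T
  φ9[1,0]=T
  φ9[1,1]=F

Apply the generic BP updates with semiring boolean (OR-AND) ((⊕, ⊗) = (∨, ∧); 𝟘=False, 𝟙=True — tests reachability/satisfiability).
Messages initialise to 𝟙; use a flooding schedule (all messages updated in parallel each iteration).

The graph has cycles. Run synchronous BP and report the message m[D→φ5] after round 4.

init: all messages = 𝟙 over 2 values
r1 m[φ0→P] = [F, T]
r1 m[φ0→R] = [T, T]
r1 m[φ1→R] = [T, T]
r1 m[φ1→N] = [T, T]
r1 m[φ2→N] = [T, T]
r1 m[φ2→Q] = [T, T]
r1 m[φ3→R] = [T, F]
r1 m[φ3→E] = [T, T]
r1 m[φ4→N] = [F, T]
r1 m[φ4→D] = [F, T]
r1 m[φ5→R] = [F, T]
r1 m[φ5→D] = [F, T]
r1 m[φ6→P] = [T, T]
r1 m[φ6→D] = [F, T]
r1 m[φ7→R] = [T, T]
r1 m[φ7→N] = [T, T]
r1 m[φ8→N] = [T, F]
r1 m[φ8→Q] = [T, T]
r1 m[φ9→P] = [T, T]
r1 m[φ9→E] = [T, T]
r1 m[P→φ0] = [T, T]
r1 m[P→φ6] = [T, T]
r1 m[P→φ9] = [T, T]
r1 m[R→φ0] = [T, T]
r1 m[R→φ1] = [T, T]
r1 m[R→φ3] = [T, T]
r1 m[R→φ5] = [T, T]
r1 m[R→φ7] = [T, T]
r1 m[N→φ1] = [T, T]
r1 m[N→φ2] = [T, T]
r1 m[N→φ4] = [T, T]
r1 m[N→φ7] = [T, T]
r1 m[N→φ8] = [T, T]
r1 m[D→φ4] = [T, T]
r1 m[D→φ5] = [T, T]
r1 m[D→φ6] = [T, T]
r1 m[Q→φ2] = [T, T]
r1 m[Q→φ8] = [T, T]
r1 m[E→φ3] = [T, T]
r1 m[E→φ9] = [T, T]
r2 m[φ0→P] = [F, T]
r2 m[φ0→R] = [T, T]
r2 m[φ1→R] = [T, T]
r2 m[φ1→N] = [T, T]
r2 m[φ2→N] = [T, T]
r2 m[φ2→Q] = [T, T]
r2 m[φ3→R] = [T, F]
r2 m[φ3→E] = [T, T]
r2 m[φ4→N] = [F, T]
r2 m[φ4→D] = [F, T]
r2 m[φ5→R] = [F, T]
r2 m[φ5→D] = [F, T]
r2 m[φ6→P] = [T, T]
r2 m[φ6→D] = [F, T]
r2 m[φ7→R] = [T, T]
r2 m[φ7→N] = [T, T]
r2 m[φ8→N] = [T, F]
r2 m[φ8→Q] = [T, T]
r2 m[φ9→P] = [T, T]
r2 m[φ9→E] = [T, T]
r2 m[P→φ0] = [T, T]
r2 m[P→φ6] = [F, T]
r2 m[P→φ9] = [F, T]
r2 m[R→φ0] = [F, F]
r2 m[R→φ1] = [F, F]
r2 m[R→φ3] = [F, T]
r2 m[R→φ5] = [T, F]
r2 m[R→φ7] = [F, F]
r2 m[N→φ1] = [F, F]
r2 m[N→φ2] = [F, F]
r2 m[N→φ4] = [T, F]
r2 m[N→φ7] = [F, F]
r2 m[N→φ8] = [F, T]
r2 m[D→φ4] = [F, T]
r2 m[D→φ5] = [F, T]
r2 m[D→φ6] = [F, T]
r2 m[Q→φ2] = [T, T]
r2 m[Q→φ8] = [T, T]
r2 m[E→φ3] = [T, T]
r2 m[E→φ9] = [T, T]
r3 m[φ0→P] = [F, F]
r3 m[φ0→R] = [T, T]
r3 m[φ1→R] = [F, F]
r3 m[φ1→N] = [F, F]
r3 m[φ2→N] = [T, T]
r3 m[φ2→Q] = [F, F]
r3 m[φ3→R] = [T, F]
r3 m[φ3→E] = [F, F]
r3 m[φ4→N] = [F, T]
r3 m[φ4→D] = [F, F]
r3 m[φ5→R] = [F, T]
r3 m[φ5→D] = [F, F]
r3 m[φ6→P] = [T, T]
r3 m[φ6→D] = [F, T]
r3 m[φ7→R] = [F, F]
r3 m[φ7→N] = [F, F]
r3 m[φ8→N] = [T, F]
r3 m[φ8→Q] = [F, F]
r3 m[φ9→P] = [T, T]
r3 m[φ9→E] = [T, F]
r3 m[P→φ0] = [T, T]
r3 m[P→φ6] = [F, T]
r3 m[P→φ9] = [F, T]
r3 m[R→φ0] = [F, F]
r3 m[R→φ1] = [F, F]
r3 m[R→φ3] = [F, T]
r3 m[R→φ5] = [T, F]
r3 m[R→φ7] = [F, F]
r3 m[N→φ1] = [F, F]
r3 m[N→φ2] = [F, F]
r3 m[N→φ4] = [T, F]
r3 m[N→φ7] = [F, F]
r3 m[N→φ8] = [F, T]
r3 m[D→φ4] = [F, T]
r3 m[D→φ5] = [F, T]
r3 m[D→φ6] = [F, T]
r3 m[Q→φ2] = [T, T]
r3 m[Q→φ8] = [T, T]
r3 m[E→φ3] = [T, T]
r3 m[E→φ9] = [T, T]
r4 m[φ0→P] = [F, F]
r4 m[φ0→R] = [T, T]
r4 m[φ1→R] = [F, F]
r4 m[φ1→N] = [F, F]
r4 m[φ2→N] = [T, T]
r4 m[φ2→Q] = [F, F]
r4 m[φ3→R] = [T, F]
r4 m[φ3→E] = [F, F]
r4 m[φ4→N] = [F, T]
r4 m[φ4→D] = [F, F]
r4 m[φ5→R] = [F, T]
r4 m[φ5→D] = [F, F]
r4 m[φ6→P] = [T, T]
r4 m[φ6→D] = [F, T]
r4 m[φ7→R] = [F, F]
r4 m[φ7→N] = [F, F]
r4 m[φ8→N] = [T, F]
r4 m[φ8→Q] = [F, F]
r4 m[φ9→P] = [T, T]
r4 m[φ9→E] = [T, F]
r4 m[P→φ0] = [T, T]
r4 m[P→φ6] = [F, F]
r4 m[P→φ9] = [F, F]
r4 m[R→φ0] = [F, F]
r4 m[R→φ1] = [F, F]
r4 m[R→φ3] = [F, F]
r4 m[R→φ5] = [F, F]
r4 m[R→φ7] = [F, F]
r4 m[N→φ1] = [F, F]
r4 m[N→φ2] = [F, F]
r4 m[N→φ4] = [F, F]
r4 m[N→φ7] = [F, F]
r4 m[N→φ8] = [F, F]
r4 m[D→φ4] = [F, F]
r4 m[D→φ5] = [F, F]
r4 m[D→φ6] = [F, F]
r4 m[Q→φ2] = [F, F]
r4 m[Q→φ8] = [F, F]
r4 m[E→φ3] = [T, F]
r4 m[E→φ9] = [F, F]

message @ round 4 = [F, F]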